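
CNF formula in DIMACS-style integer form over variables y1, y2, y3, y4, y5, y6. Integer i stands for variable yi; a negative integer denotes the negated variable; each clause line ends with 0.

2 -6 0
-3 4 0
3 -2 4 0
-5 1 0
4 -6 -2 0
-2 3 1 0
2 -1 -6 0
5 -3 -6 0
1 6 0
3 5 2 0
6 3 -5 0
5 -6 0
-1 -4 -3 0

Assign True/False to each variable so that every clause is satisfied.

y1=T, y2=T, y3=F, y4=T, y5=F, y6=F

Check each clause:
  1. (~y6 | y2) — ~y6 is true.
  2. (y4 | ~y3) — y4 is true.
  3. (~y2 | y3 | y4) — y4 is true.
  4. (y1 | ~y5) — y1 is true.
  5. (~y6 | y4 | ~y2) — ~y6 is true.
  6. (y3 | ~y2 | y1) — y1 is true.
  7. (~y1 | y2 | ~y6) — y2 is true.
  8. (~y3 | ~y6 | y5) — ~y3 is true.
  9. (y1 | y6) — y1 is true.
  10. (y3 | y2 | y5) — y2 is true.
  11. (y3 | ~y5 | y6) — ~y5 is true.
  12. (y5 | ~y6) — ~y6 is true.
  13. (~y3 | ~y1 | ~y4) — ~y3 is true.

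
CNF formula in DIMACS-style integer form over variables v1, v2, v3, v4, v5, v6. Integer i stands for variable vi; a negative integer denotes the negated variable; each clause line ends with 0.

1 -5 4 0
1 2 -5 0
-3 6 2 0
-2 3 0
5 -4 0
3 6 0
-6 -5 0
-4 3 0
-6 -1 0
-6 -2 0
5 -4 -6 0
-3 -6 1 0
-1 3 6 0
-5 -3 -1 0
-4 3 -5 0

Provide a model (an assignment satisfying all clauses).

v1 = 1  v2 = 1  v3 = 1  v4 = 0  v5 = 0  v6 = 0

Check each clause:
  1. (v1 \/ ~v5 \/ v4) — v1 is true.
  2. (v2 \/ v1 \/ ~v5) — v1 is true.
  3. (v6 \/ ~v3 \/ v2) — v2 is true.
  4. (~v2 \/ v3) — v3 is true.
  5. (v5 \/ ~v4) — ~v4 is true.
  6. (v6 \/ v3) — v3 is true.
  7. (~v6 \/ ~v5) — ~v6 is true.
  8. (~v4 \/ v3) — v3 is true.
  9. (~v6 \/ ~v1) — ~v6 is true.
  10. (~v6 \/ ~v2) — ~v6 is true.
  11. (~v4 \/ ~v6 \/ v5) — ~v6 is true.
  12. (~v3 \/ ~v6 \/ v1) — v1 is true.
  13. (~v1 \/ v6 \/ v3) — v3 is true.
  14. (~v3 \/ ~v5 \/ ~v1) — ~v5 is true.
  15. (v3 \/ ~v5 \/ ~v4) — v3 is true.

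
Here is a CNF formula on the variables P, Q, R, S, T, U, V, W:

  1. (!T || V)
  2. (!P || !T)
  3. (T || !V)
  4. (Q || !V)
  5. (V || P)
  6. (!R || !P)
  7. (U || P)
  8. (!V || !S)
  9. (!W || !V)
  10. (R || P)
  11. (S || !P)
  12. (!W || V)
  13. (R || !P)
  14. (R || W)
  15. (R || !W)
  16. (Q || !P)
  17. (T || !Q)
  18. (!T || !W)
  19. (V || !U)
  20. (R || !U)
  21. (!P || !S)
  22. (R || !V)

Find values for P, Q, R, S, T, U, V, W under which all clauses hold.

P=F, Q=T, R=T, S=F, T=T, U=T, V=T, W=F

Branch on P: take P = False.
  then V is forced to True.
  then T is forced to True.
  then Q is forced to True.
  then U is forced to True.
  then S is forced to False.
  then W is forced to False.
  then R is forced to True.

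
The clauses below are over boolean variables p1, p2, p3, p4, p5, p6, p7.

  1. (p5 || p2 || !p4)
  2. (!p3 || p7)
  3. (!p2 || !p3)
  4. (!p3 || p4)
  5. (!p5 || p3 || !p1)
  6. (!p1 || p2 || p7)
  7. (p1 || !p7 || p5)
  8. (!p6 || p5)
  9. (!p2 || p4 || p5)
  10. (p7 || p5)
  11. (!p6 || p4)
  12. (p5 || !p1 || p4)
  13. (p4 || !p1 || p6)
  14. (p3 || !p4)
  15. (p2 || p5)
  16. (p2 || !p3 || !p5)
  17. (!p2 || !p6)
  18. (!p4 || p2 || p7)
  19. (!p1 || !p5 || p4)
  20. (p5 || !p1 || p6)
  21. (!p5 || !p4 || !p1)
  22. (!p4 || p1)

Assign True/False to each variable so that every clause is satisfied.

p1=False  p2=False  p3=False  p4=False  p5=True  p6=False  p7=True

Check each clause:
  1. (!p4 || p5 || p2) — !p4 is true.
  2. (!p3 || p7) — !p3 is true.
  3. (!p3 || !p2) — !p3 is true.
  4. (p4 || !p3) — !p3 is true.
  5. (p3 || !p1 || !p5) — !p1 is true.
  6. (p2 || !p1 || p7) — !p1 is true.
  7. (!p7 || p1 || p5) — p5 is true.
  8. (p5 || !p6) — !p6 is true.
  9. (p4 || !p2 || p5) — p5 is true.
  10. (p7 || p5) — p5 is true.
  11. (p4 || !p6) — !p6 is true.
  12. (p4 || !p1 || p5) — p5 is true.
  13. (p6 || p4 || !p1) — !p1 is true.
  14. (!p4 || p3) — !p4 is true.
  15. (p5 || p2) — p5 is true.
  16. (!p3 || !p5 || p2) — !p3 is true.
  17. (!p6 || !p2) — !p6 is true.
  18. (!p4 || p2 || p7) — !p4 is true.
  19. (p4 || !p1 || !p5) — !p1 is true.
  20. (!p1 || p6 || p5) — p5 is true.
  21. (!p5 || !p4 || !p1) — !p4 is true.
  22. (p1 || !p4) — !p4 is true.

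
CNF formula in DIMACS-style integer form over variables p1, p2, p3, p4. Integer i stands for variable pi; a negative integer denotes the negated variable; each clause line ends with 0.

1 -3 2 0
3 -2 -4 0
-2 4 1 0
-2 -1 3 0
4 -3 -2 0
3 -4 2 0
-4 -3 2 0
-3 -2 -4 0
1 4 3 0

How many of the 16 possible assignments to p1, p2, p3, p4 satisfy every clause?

Satisfying assignments:
  p1=1 p2=0 p3=0 p4=0
  p1=1 p2=0 p3=1 p4=0
That's 2 in total.

2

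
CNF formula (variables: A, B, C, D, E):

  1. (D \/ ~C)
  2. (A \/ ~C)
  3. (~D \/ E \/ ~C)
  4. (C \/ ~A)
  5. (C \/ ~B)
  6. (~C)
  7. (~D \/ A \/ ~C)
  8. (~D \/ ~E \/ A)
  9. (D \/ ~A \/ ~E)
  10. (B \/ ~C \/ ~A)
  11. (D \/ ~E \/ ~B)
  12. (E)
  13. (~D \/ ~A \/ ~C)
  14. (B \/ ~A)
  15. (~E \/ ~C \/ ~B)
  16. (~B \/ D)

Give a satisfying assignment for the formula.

(~C) is a unit clause, so C = False.
(~A) is a unit clause, so A = False.
(~B) is a unit clause, so B = False.
(E) is a unit clause, so E = True.
The clause (~D) is unit: D must be False.
Check each clause:
  1. (~C \/ D) — ~C is true.
  2. (~C \/ A) — ~C is true.
  3. (E \/ ~D \/ ~C) — ~C is true.
  4. (~A \/ C) — ~A is true.
  5. (~B \/ C) — ~B is true.
  6. (~C) — ~C is true.
  7. (~D \/ A \/ ~C) — ~D is true.
  8. (~D \/ ~E \/ A) — ~D is true.
  9. (~E \/ D \/ ~A) — ~A is true.
  10. (~C \/ ~A \/ B) — ~C is true.
  11. (~E \/ D \/ ~B) — ~B is true.
  12. (E) — E is true.
  13. (~C \/ ~A \/ ~D) — ~D is true.
  14. (~A \/ B) — ~A is true.
  15. (~E \/ ~B \/ ~C) — ~C is true.
  16. (D \/ ~B) — ~B is true.

A = False  B = False  C = False  D = False  E = True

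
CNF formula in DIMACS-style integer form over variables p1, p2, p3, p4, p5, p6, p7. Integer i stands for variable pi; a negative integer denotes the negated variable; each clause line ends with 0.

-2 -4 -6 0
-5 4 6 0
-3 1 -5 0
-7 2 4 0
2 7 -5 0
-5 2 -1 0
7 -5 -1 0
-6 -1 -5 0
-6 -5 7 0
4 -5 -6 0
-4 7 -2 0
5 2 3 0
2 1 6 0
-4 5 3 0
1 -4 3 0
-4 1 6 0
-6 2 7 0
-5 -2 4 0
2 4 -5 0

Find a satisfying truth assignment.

p1=T, p2=T, p3=F, p4=F, p5=F, p6=T, p7=F

Try p1 = True.
For the remaining variables, p2 = True, p3 = False, p4 = False, p5 = False, p6 = True, p7 = False works.
Every clause has at least one true literal under this assignment.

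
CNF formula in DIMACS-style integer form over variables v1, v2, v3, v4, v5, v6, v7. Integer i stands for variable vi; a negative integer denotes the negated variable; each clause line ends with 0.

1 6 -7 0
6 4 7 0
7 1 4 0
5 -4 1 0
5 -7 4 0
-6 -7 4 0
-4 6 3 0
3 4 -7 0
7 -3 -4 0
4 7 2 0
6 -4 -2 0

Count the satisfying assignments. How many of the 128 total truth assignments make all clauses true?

Case analysis on v4 and v7:
  v4=T, v7=T: 14 of the 32 assignments to (v1,v2,v3,v5,v6) work.
  v4=T, v7=F: v2 free; 3 ways for (v1,v3,v5,v6) × 2^1 = 6.
  v4=F, v7=T: remaining (v1,v2,v3,v5,v6) ∈ {(T,F,T,T,F); (T,T,T,T,F)} — 2.
  v4=F, v7=F: remaining (v1,v2,v3,v5,v6) ∈ {(T,T,F,F,T); (T,T,F,T,T); (T,T,T,F,T); (T,T,T,T,T)} — 4.
Total: 14 + 6 + 2 + 4 = 26.

26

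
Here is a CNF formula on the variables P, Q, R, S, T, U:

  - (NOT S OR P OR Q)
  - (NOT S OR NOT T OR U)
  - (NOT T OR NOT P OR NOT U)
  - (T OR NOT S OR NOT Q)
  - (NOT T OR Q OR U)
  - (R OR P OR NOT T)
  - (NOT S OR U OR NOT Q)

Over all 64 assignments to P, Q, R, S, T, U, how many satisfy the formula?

Split on T, then Q.
  T=T, Q=T: 5 of the 16 assignments to (P,R,S,U) work.
  T=T, Q=F: remaining (P,R,S,U) ∈ {(F,T,F,T)} — 1.
  T=F, Q=T: forces S=F; P, R, U free → 2^3 = 8.
  T=F, Q=F: R, U free; 3 ways for (P,S) × 2^2 = 12.
Total: 5 + 1 + 8 + 12 = 26.

26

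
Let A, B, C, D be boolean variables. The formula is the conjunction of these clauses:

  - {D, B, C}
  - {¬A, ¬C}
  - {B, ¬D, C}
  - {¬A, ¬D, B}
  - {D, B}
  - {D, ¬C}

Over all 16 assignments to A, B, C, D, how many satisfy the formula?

Satisfying assignments:
  A=0 B=0 C=1 D=1
  A=0 B=1 C=0 D=0
  A=0 B=1 C=0 D=1
  A=0 B=1 C=1 D=1
  A=1 B=1 C=0 D=0
  A=1 B=1 C=0 D=1
That's 6 in total.

6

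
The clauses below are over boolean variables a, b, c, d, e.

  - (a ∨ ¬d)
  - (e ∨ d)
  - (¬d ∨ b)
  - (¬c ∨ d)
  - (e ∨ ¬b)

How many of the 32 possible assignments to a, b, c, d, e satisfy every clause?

6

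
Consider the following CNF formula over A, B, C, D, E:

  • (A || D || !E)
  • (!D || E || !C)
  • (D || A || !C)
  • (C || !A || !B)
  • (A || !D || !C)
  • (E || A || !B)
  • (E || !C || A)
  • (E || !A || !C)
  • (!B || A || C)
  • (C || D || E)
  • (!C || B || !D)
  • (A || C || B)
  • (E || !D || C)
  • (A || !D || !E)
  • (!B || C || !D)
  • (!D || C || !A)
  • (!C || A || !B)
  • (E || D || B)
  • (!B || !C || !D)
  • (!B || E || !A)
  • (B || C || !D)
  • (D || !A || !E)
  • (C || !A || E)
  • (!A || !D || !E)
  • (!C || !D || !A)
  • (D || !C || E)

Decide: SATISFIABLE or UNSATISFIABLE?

C = True:
  A = True:
    propagation gives E=True, D=True; an empty clause results — contradiction.
  A = False:
    propagation gives D=True; an empty clause results — contradiction.
C = False:
  A = True:
    propagation gives B=False, D=False, E=True; an empty clause results — contradiction.
  A = False:
    propagation gives B=False; an empty clause results — contradiction.
Every branch closes, so no satisfying assignment exists.

UNSATISFIABLE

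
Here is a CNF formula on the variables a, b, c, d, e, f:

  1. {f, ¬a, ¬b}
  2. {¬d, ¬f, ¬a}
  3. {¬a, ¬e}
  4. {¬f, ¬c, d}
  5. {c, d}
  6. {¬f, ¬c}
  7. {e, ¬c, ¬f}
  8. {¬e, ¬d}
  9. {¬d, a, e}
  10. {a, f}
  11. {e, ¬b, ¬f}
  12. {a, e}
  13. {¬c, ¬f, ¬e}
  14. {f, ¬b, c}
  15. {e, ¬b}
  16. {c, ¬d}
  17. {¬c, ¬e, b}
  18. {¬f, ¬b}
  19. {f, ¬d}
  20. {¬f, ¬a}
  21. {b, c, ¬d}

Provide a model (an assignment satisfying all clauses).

a=T, b=F, c=T, d=F, e=F, f=F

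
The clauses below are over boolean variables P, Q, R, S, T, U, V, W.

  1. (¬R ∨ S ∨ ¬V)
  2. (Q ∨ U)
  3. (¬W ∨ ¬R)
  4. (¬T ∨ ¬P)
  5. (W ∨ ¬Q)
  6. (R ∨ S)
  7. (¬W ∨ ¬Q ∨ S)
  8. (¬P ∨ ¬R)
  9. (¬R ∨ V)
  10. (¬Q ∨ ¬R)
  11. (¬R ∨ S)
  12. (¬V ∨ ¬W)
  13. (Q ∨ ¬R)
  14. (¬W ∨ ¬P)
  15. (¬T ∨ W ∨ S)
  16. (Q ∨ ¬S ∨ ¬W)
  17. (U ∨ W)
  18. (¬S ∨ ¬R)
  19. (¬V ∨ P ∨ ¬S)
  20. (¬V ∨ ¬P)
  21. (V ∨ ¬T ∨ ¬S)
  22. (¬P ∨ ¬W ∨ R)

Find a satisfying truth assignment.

P=T  Q=F  R=F  S=T  T=F  U=T  V=F  W=F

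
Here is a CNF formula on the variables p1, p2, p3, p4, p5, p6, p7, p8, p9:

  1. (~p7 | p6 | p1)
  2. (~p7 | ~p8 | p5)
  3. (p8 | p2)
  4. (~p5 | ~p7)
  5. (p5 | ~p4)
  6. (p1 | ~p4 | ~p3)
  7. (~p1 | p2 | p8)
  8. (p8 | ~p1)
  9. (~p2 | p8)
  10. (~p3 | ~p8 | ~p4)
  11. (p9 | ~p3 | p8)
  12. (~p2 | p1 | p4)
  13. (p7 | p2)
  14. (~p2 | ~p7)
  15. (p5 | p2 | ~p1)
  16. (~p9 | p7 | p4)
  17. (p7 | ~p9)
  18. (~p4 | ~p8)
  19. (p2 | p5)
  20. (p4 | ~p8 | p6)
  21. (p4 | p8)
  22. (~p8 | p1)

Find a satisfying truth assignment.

p6 occurs only positively in the remaining clauses — set p6 = True.
Branch on p1: take p1 = True.
  then p8 is forced to True.
  then p4 is forced to False.
Try p2 = True.
  then p7 is forced to False.
  then p9 is forced to False.
p3, p5 are now unconstrained; take p3 = True, p5 = False.

p1=True  p2=True  p3=True  p4=False  p5=False  p6=True  p7=False  p8=True  p9=False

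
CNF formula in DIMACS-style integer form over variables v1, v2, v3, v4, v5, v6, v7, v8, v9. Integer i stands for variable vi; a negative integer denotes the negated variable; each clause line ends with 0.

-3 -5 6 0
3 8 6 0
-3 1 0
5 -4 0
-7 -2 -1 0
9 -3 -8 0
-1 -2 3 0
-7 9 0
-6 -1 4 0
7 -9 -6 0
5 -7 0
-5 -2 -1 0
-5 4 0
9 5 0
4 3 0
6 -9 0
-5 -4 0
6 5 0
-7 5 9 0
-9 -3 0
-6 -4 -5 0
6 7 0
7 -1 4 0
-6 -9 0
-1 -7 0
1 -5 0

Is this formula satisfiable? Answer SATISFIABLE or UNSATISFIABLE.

UNSATISFIABLE

v5 = True:
  propagation gives v4=True; an empty clause results — contradiction.
v5 = False:
  propagation gives v4=False, v7=False, v9=True, v6=False; an empty clause results — contradiction.
Every branch closes, so no satisfying assignment exists.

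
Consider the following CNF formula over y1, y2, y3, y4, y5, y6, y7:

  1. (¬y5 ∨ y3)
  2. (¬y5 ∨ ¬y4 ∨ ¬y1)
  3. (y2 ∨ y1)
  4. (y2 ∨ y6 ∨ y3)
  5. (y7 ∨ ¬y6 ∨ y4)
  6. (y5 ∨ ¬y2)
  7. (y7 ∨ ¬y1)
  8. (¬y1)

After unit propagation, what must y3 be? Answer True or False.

(¬y1) is a unit clause: y1 = False.
(y2 ∨ y1): since y1 = False, the clause reduces to (y2). y2 = True.
(y5 ∨ ¬y2) with y2 = True leaves only y5, so y5 = True.
(¬y5 ∨ y3) with y5 = True leaves only y3, so y3 = True.

True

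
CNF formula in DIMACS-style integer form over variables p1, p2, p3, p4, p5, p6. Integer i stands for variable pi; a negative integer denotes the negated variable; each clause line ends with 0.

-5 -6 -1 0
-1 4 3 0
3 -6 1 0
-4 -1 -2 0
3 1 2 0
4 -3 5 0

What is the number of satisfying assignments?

24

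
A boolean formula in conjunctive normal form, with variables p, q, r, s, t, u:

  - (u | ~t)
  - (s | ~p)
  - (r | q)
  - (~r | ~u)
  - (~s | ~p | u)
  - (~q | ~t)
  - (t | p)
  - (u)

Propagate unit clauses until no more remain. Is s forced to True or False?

Unit clause (u) sets u = True.
From (~u | ~r) and u = True: r = False.
In (r | q), r is now false; q must hold, so q = True.
(~q | ~t) with q = True leaves only ~t, so t = False.
In (t | p), t is now false; p must hold, so p = True.
From (s | ~p) and p = True: s = True.

True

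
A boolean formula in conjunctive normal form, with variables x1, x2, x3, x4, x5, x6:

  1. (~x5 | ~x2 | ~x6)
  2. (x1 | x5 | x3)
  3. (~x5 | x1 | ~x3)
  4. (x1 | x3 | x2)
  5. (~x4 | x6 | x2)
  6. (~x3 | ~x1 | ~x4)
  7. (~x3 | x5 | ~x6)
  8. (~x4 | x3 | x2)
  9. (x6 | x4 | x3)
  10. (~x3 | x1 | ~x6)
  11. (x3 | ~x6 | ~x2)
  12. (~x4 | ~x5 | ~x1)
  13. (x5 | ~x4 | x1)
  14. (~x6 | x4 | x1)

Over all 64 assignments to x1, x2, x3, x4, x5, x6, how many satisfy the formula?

Split on x3, then x1.
  x3=1, x1=1: 5 of the 16 assignments to (x2,x4,x5,x6) work.
  x3=1, x1=0: remaining (x2,x4,x5,x6) ∈ {(0,0,0,0); (1,0,0,0)} — 2.
  x3=0, x1=1: remaining (x2,x4,x5,x6) ∈ {(0,0,0,1); (0,0,1,1); (1,1,0,0)} — 3.
  x3=0, x1=0: remaining (x2,x4,x5,x6) ∈ {(1,1,1,0)} — 1.
Total: 5 + 2 + 3 + 1 = 11.

11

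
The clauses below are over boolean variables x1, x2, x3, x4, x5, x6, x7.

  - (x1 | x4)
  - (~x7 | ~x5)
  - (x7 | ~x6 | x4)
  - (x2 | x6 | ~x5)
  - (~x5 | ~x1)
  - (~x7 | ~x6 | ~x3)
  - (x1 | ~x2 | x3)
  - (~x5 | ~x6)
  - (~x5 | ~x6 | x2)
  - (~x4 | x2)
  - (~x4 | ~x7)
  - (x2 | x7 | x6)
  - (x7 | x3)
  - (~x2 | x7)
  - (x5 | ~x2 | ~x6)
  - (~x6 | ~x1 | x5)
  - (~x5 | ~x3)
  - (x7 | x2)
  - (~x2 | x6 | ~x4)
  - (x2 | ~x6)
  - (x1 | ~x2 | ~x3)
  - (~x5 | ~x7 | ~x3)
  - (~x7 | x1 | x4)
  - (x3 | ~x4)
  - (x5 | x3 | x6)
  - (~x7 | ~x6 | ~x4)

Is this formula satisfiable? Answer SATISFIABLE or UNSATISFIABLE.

SATISFIABLE

Try x1 = True.
  then x5 is forced to False.
  then x6 is forced to False.
  then x3 is forced to True.
Try x2 = False.
  then x4 is forced to False.
  then x7 is forced to True.
So x1=T  x2=F  x3=T  x4=F  x5=F  x6=F  x7=T is a satisfying assignment.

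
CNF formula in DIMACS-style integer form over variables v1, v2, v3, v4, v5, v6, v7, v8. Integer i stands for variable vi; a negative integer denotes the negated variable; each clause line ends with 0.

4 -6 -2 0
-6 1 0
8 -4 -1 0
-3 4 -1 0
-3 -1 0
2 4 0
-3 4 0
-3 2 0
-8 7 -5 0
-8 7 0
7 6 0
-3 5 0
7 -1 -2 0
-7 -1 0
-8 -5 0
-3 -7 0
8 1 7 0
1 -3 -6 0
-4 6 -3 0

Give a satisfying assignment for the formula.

Pure literal: v3 appears only negated; assign v3 = False.
Try v1 = False.
  then v6 is forced to False.
  then v7 is forced to True.
Branch on v2: take v2 = True.
The remaining clauses are satisfied by v4 = False, v5 = False, v8 = False.
Check each clause:
  1. (v4 OR NOT v6 OR NOT v2) — NOT v6 is true.
  2. (NOT v6 OR v1) — NOT v6 is true.
  3. (NOT v1 OR v8 OR NOT v4) — NOT v4 is true.
  4. (NOT v1 OR v4 OR NOT v3) — NOT v3 is true.
  5. (NOT v1 OR NOT v3) — NOT v3 is true.
  6. (v2 OR v4) — v2 is true.
  7. (NOT v3 OR v4) — NOT v3 is true.
  8. (v2 OR NOT v3) — v2 is true.
  9. (NOT v8 OR v7 OR NOT v5) — NOT v8 is true.
  10. (v7 OR NOT v8) — NOT v8 is true.
  11. (v7 OR v6) — v7 is true.
  12. (NOT v3 OR v5) — NOT v3 is true.
  13. (NOT v1 OR v7 OR NOT v2) — v7 is true.
  14. (NOT v1 OR NOT v7) — NOT v1 is true.
  15. (NOT v8 OR NOT v5) — NOT v8 is true.
  16. (NOT v3 OR NOT v7) — NOT v3 is true.
  17. (v7 OR v1 OR v8) — v7 is true.
  18. (NOT v3 OR v1 OR NOT v6) — NOT v6 is true.
  19. (NOT v4 OR v6 OR NOT v3) — NOT v4 is true.

v1 = False, v2 = True, v3 = False, v4 = False, v5 = False, v6 = False, v7 = True, v8 = False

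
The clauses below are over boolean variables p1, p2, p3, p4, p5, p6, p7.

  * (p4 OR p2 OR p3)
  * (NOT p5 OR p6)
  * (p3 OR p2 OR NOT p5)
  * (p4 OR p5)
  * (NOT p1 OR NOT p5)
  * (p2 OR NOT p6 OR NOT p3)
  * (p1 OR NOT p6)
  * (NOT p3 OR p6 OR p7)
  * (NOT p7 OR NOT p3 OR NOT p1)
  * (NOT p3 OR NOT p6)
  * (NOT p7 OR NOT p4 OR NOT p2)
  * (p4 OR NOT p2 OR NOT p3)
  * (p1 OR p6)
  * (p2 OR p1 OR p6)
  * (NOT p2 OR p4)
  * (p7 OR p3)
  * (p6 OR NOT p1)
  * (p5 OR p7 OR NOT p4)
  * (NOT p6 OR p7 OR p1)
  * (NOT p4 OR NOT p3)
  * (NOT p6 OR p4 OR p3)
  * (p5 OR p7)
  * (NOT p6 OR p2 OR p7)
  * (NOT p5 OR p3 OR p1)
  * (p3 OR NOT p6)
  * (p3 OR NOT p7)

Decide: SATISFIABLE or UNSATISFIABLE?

UNSATISFIABLE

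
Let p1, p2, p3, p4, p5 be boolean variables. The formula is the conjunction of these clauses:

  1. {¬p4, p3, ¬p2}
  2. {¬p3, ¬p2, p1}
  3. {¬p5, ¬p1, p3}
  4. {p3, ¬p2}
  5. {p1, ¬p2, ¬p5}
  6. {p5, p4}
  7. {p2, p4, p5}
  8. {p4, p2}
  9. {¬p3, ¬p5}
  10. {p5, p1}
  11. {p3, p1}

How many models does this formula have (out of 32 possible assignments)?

3

Satisfying assignments:
  p1=T p2=F p3=F p4=T p5=F
  p1=T p2=F p3=T p4=T p5=F
  p1=T p2=T p3=T p4=T p5=F
That's 3 in total.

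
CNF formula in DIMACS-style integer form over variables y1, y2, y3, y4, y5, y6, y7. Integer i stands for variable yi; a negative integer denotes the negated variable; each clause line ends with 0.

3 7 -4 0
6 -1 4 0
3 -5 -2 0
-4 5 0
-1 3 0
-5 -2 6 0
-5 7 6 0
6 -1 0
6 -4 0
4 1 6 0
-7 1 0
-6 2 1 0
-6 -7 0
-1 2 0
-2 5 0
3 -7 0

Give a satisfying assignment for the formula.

y1=1, y2=1, y3=1, y4=0, y5=1, y6=1, y7=0

Pure literal: y3 appears only positively; assign y3 = True.
Branch on y1: take y1 = True.
  then y6 is forced to True.
  then y7 is forced to False.
  then y2 is forced to True.
  then y5 is forced to True.
y4 is now unconstrained; take y4 = False.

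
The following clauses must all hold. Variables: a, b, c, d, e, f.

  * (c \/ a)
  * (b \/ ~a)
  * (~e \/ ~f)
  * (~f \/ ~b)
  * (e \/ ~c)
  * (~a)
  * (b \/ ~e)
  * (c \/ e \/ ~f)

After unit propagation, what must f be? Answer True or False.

False

(~a) is a unit clause: a = False.
(a \/ c) with a = False leaves only c, so c = True.
(~c \/ e) with c = True leaves only e, so e = True.
From (~e \/ ~f) and e = True: f = False.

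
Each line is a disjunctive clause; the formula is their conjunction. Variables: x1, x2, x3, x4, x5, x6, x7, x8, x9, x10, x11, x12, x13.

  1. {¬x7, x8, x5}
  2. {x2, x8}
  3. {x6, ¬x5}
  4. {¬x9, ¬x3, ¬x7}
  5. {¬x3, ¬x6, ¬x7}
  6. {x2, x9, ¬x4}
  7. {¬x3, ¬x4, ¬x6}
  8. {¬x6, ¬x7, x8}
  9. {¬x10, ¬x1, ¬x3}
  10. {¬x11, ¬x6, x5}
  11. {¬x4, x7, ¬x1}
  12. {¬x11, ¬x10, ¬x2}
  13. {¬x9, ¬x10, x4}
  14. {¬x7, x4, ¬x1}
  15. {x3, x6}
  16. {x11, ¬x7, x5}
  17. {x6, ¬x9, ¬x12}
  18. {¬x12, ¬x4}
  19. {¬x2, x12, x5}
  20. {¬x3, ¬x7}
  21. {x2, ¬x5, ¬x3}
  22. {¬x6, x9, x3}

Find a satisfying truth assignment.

x1=False, x2=False, x3=True, x4=False, x5=False, x6=False, x7=False, x8=True, x9=False, x10=True, x11=True, x12=True, x13=True

Pure literal: x1 appears only negated; assign x1 = False.
Pure literal: x8 appears only positively; assign x8 = True.
Set x2 = False and propagate.
Branch on x3: take x3 = True.
  then x7 is forced to False.
  then x5 is forced to False.
Try x4 = False.
The remaining clauses are satisfied by x6 = False, x9 = False, x10 = True, x11 = True, x12 = True, x13 = True.
Check each clause:
  1. {x5, ¬x7, x8} — x8 is true.
  2. {x8, x2} — x8 is true.
  3. {x6, ¬x5} — ¬x5 is true.
  4. {¬x7, ¬x9, ¬x3} — ¬x7 is true.
  5. {¬x3, ¬x7, ¬x6} — ¬x7 is true.
  6. {x2, ¬x4, x9} — ¬x4 is true.
  7. {¬x6, ¬x3, ¬x4} — ¬x6 is true.
  8. {¬x7, x8, ¬x6} — x8 is true.
  9. {¬x3, ¬x10, ¬x1} — ¬x1 is true.
  10. {¬x6, x5, ¬x11} — ¬x6 is true.
  11. {¬x4, x7, ¬x1} — ¬x4 is true.
  12. {¬x2, ¬x11, ¬x10} — ¬x2 is true.
  13. {¬x10, ¬x9, x4} — ¬x9 is true.
  14. {x4, ¬x7, ¬x1} — ¬x7 is true.
  15. {x3, x6} — x3 is true.
  16. {x11, ¬x7, x5} — ¬x7 is true.
  17. {¬x12, ¬x9, x6} — ¬x9 is true.
  18. {¬x4, ¬x12} — ¬x4 is true.
  19. {¬x2, x5, x12} — x12 is true.
  20. {¬x3, ¬x7} — ¬x7 is true.
  21. {¬x5, ¬x3, x2} — ¬x5 is true.
  22. {x9, x3, ¬x6} — ¬x6 is true.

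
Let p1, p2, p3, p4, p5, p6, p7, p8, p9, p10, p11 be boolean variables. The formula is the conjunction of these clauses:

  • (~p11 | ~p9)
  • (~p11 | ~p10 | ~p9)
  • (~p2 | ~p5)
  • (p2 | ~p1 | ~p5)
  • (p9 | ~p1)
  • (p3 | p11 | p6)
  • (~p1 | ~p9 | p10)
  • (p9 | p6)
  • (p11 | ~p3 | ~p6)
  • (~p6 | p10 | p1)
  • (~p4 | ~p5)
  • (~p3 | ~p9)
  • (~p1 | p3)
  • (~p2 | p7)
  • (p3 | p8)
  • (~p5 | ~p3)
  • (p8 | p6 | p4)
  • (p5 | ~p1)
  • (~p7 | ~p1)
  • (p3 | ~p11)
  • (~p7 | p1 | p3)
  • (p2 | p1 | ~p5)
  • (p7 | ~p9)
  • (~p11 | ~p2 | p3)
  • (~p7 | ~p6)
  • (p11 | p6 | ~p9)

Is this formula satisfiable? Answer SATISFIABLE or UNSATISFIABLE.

SATISFIABLE

Pure literal: p8 appears only positively; assign p8 = True.
Set p1 = False and propagate.
The remaining clauses are satisfied by p2 = False, p3 = True, p4 = True, p5 = False, p6 = True, p7 = False, p9 = False, p10 = True, p11 = True.
Every clause has at least one true literal under this assignment.
So p1=F, p2=F, p3=T, p4=T, p5=F, p6=T, p7=F, p8=T, p9=F, p10=T, p11=T is a satisfying assignment.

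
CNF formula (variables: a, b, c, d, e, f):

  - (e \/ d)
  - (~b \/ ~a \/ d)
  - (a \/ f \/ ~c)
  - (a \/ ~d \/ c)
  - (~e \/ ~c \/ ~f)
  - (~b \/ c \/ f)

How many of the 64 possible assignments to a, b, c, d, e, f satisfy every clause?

Split on c, then a.
  c=1, a=1: 7 of the 16 assignments to (b,d,e,f) work.
  c=1, a=0: remaining (b,d,e,f) ∈ {(0,1,0,1); (1,1,0,1)} — 2.
  c=0, a=1: 8 of the 16 assignments to (b,d,e,f) work.
  c=0, a=0: remaining (b,d,e,f) ∈ {(0,0,1,0); (0,0,1,1); (1,0,1,1)} — 3.
Total: 7 + 2 + 8 + 3 = 20.

20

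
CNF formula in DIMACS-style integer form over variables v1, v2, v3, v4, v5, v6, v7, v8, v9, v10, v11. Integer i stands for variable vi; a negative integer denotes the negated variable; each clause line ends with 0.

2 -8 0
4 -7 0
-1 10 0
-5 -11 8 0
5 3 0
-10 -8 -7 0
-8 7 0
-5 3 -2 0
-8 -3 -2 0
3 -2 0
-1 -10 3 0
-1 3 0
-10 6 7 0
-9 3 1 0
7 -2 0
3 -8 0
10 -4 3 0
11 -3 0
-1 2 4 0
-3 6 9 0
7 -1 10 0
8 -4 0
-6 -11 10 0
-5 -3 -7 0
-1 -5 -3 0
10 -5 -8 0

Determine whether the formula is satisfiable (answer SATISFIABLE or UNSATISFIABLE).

SATISFIABLE

Branch on v1: take v1 = False.
Set v2 = False and propagate.
  then v8 is forced to False.
  then v4 is forced to False.
  then v7 is forced to False.
The remaining clauses are satisfied by v3 = False, v5 = True, v6 = False, v9 = False, v10 = False, v11 = False.
Every clause has at least one true literal under this assignment.
So v1 = F, v2 = F, v3 = F, v4 = F, v5 = T, v6 = F, v7 = F, v8 = F, v9 = F, v10 = F, v11 = F is a satisfying assignment.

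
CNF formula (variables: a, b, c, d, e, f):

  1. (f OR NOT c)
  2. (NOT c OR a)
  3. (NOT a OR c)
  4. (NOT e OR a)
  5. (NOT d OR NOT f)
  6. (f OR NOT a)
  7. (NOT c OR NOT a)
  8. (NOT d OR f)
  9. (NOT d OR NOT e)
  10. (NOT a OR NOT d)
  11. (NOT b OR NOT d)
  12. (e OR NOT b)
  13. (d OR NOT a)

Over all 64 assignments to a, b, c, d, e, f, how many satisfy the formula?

2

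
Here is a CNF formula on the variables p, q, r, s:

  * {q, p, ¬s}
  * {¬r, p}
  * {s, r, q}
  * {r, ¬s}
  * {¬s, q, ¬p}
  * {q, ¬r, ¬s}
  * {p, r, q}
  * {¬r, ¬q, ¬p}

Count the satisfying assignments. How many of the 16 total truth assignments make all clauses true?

3

The models are:
  p=0 q=1 r=0 s=0
  p=1 q=0 r=1 s=0
  p=1 q=1 r=0 s=0
That's 3 in total.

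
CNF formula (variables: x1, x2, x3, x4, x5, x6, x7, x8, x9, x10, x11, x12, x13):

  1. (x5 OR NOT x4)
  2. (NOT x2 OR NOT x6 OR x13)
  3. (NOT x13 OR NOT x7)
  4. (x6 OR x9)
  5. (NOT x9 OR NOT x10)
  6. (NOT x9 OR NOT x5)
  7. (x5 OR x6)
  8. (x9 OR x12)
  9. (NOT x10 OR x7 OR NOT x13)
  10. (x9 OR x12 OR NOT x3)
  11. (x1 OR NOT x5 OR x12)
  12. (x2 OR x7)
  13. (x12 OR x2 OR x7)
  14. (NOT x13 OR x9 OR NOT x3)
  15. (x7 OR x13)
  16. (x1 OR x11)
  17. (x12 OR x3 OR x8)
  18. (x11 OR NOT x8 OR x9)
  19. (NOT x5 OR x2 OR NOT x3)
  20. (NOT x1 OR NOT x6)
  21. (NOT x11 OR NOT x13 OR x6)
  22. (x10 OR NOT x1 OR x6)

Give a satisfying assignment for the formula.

x1 = F, x2 = F, x3 = T, x4 = F, x5 = F, x6 = T, x7 = T, x8 = F, x9 = F, x10 = T, x11 = T, x12 = T, x13 = F

Check each clause:
  1. (x5 OR NOT x4) — NOT x4 is true.
  2. (x13 OR NOT x6 OR NOT x2) — NOT x2 is true.
  3. (NOT x7 OR NOT x13) — NOT x13 is true.
  4. (x9 OR x6) — x6 is true.
  5. (NOT x9 OR NOT x10) — NOT x9 is true.
  6. (NOT x5 OR NOT x9) — NOT x5 is true.
  7. (x6 OR x5) — x6 is true.
  8. (x12 OR x9) — x12 is true.
  9. (NOT x10 OR x7 OR NOT x13) — NOT x13 is true.
  10. (x9 OR x12 OR NOT x3) — x12 is true.
  11. (x1 OR NOT x5 OR x12) — NOT x5 is true.
  12. (x2 OR x7) — x7 is true.
  13. (x12 OR x2 OR x7) — x12 is true.
  14. (x9 OR NOT x3 OR NOT x13) — NOT x13 is true.
  15. (x7 OR x13) — x7 is true.
  16. (x11 OR x1) — x11 is true.
  17. (x12 OR x3 OR x8) — x3 is true.
  18. (x9 OR NOT x8 OR x11) — NOT x8 is true.
  19. (NOT x5 OR x2 OR NOT x3) — NOT x5 is true.
  20. (NOT x6 OR NOT x1) — NOT x1 is true.
  21. (NOT x13 OR x6 OR NOT x11) — NOT x13 is true.
  22. (x10 OR NOT x1 OR x6) — x10 is true.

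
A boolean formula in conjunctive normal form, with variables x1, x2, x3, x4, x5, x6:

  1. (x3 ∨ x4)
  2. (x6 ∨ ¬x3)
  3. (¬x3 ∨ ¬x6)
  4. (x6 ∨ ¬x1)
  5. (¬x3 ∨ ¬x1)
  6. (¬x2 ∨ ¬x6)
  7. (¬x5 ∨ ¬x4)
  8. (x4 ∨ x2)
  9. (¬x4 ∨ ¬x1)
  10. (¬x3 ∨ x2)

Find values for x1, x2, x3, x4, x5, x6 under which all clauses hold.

x1 = False, x2 = False, x3 = False, x4 = True, x5 = False, x6 = True

Check each clause:
  1. (x3 ∨ x4) — x4 is true.
  2. (¬x3 ∨ x6) — ¬x3 is true.
  3. (¬x3 ∨ ¬x6) — ¬x3 is true.
  4. (¬x1 ∨ x6) — x6 is true.
  5. (¬x1 ∨ ¬x3) — ¬x3 is true.
  6. (¬x6 ∨ ¬x2) — ¬x2 is true.
  7. (¬x4 ∨ ¬x5) — ¬x5 is true.
  8. (x2 ∨ x4) — x4 is true.
  9. (¬x1 ∨ ¬x4) — ¬x1 is true.
  10. (x2 ∨ ¬x3) — ¬x3 is true.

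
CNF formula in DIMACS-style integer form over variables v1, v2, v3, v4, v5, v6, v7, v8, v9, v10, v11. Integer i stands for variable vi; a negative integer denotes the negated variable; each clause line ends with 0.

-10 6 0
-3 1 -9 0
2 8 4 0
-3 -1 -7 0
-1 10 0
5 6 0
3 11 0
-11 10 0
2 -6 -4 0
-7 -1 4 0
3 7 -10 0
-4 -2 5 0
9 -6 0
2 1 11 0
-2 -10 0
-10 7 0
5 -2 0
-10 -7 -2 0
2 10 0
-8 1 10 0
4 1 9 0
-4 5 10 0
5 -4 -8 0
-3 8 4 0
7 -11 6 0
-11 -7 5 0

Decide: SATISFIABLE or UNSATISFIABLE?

SATISFIABLE

Pure literal: v5 appears only positively; assign v5 = True.
Set v1 = False and propagate.
The remaining clauses are satisfied by v2 = True, v3 = True, v4 = True, v6 = False, v7 = False, v8 = False, v9 = False, v10 = False, v11 = False.
Every clause has at least one true literal under this assignment.
So v1=0, v2=1, v3=1, v4=1, v5=1, v6=0, v7=0, v8=0, v9=0, v10=0, v11=0 is a satisfying assignment.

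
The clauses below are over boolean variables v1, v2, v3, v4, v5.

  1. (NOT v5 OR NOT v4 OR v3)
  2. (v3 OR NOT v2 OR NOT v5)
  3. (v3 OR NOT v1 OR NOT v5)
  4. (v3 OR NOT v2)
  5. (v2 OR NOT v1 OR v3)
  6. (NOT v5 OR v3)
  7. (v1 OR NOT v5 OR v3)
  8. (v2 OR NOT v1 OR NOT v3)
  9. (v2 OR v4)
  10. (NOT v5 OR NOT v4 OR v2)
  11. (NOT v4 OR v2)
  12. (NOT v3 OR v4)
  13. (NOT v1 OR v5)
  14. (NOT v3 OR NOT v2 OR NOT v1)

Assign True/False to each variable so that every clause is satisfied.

Set v1 = False and propagate.
Set v2 = True and propagate.
  then v3 is forced to True.
  then v4 is forced to True.
v5 is now unconstrained; take v5 = True.
Every clause has at least one true literal under this assignment.

v1=F  v2=T  v3=T  v4=T  v5=T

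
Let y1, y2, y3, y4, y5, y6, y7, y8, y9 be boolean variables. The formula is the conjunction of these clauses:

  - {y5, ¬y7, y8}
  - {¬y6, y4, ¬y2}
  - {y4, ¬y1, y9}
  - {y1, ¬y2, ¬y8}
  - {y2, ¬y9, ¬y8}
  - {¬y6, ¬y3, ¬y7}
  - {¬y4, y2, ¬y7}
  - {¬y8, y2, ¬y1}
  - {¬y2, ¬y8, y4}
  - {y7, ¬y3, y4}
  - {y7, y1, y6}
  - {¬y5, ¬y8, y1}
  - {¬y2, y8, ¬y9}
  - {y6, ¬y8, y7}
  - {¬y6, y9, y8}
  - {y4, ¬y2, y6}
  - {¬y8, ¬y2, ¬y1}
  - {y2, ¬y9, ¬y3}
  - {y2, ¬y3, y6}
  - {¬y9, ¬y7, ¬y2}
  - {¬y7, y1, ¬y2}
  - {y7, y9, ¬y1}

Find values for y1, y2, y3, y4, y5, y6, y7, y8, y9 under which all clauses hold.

y1=True, y2=False, y3=False, y4=False, y5=False, y6=False, y7=False, y8=False, y9=True

Check each clause:
  1. {y5, y8, ¬y7} — ¬y7 is true.
  2. {y4, ¬y2, ¬y6} — ¬y6 is true.
  3. {¬y1, y9, y4} — y9 is true.
  4. {¬y8, y1, ¬y2} — ¬y8 is true.
  5. {y2, ¬y8, ¬y9} — ¬y8 is true.
  6. {¬y7, ¬y3, ¬y6} — ¬y7 is true.
  7. {y2, ¬y4, ¬y7} — ¬y7 is true.
  8. {¬y1, y2, ¬y8} — ¬y8 is true.
  9. {¬y2, ¬y8, y4} — ¬y8 is true.
  10. {y4, ¬y3, y7} — ¬y3 is true.
  11. {y7, y6, y1} — y1 is true.
  12. {¬y5, y1, ¬y8} — ¬y8 is true.
  13. {y8, ¬y9, ¬y2} — ¬y2 is true.
  14. {¬y8, y7, y6} — ¬y8 is true.
  15. {y9, ¬y6, y8} — y9 is true.
  16. {¬y2, y4, y6} — ¬y2 is true.
  17. {¬y2, ¬y1, ¬y8} — ¬y8 is true.
  18. {¬y9, y2, ¬y3} — ¬y3 is true.
  19. {y6, y2, ¬y3} — ¬y3 is true.
  20. {¬y9, ¬y2, ¬y7} — ¬y7 is true.
  21. {¬y2, y1, ¬y7} — ¬y7 is true.
  22. {¬y1, y7, y9} — y9 is true.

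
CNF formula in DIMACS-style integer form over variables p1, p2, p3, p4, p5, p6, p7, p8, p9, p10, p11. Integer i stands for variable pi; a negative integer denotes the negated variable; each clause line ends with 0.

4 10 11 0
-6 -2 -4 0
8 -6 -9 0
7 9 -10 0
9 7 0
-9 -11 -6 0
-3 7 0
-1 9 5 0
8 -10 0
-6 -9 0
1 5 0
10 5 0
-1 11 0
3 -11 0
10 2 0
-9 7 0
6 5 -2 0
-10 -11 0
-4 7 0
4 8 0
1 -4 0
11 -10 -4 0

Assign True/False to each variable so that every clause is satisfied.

p1 = 0, p2 = 1, p3 = 0, p4 = 0, p5 = 1, p6 = 0, p7 = 1, p8 = 1, p9 = 1, p10 = 1, p11 = 0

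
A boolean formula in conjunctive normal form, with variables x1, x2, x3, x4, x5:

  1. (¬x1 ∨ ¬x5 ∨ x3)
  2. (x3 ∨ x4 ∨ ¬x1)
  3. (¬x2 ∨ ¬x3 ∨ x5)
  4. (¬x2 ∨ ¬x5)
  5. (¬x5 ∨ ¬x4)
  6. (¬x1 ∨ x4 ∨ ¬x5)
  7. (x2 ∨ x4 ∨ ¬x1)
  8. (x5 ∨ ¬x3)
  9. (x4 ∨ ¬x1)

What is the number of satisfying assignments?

8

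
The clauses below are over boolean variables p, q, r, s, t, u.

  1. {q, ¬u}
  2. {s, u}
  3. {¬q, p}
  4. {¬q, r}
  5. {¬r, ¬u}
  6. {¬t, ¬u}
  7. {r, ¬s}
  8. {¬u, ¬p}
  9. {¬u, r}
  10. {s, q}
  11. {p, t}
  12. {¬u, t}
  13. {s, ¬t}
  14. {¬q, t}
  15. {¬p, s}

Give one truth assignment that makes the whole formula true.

p=T, q=F, r=T, s=T, t=T, u=F

Check each clause:
  1. {¬u, q} — ¬u is true.
  2. {s, u} — s is true.
  3. {p, ¬q} — p is true.
  4. {¬q, r} — r is true.
  5. {¬u, ¬r} — ¬u is true.
  6. {¬u, ¬t} — ¬u is true.
  7. {r, ¬s} — r is true.
  8. {¬p, ¬u} — ¬u is true.
  9. {r, ¬u} — ¬u is true.
  10. {q, s} — s is true.
  11. {t, p} — p is true.
  12. {t, ¬u} — ¬u is true.
  13. {s, ¬t} — s is true.
  14. {t, ¬q} — t is true.
  15. {s, ¬p} — s is true.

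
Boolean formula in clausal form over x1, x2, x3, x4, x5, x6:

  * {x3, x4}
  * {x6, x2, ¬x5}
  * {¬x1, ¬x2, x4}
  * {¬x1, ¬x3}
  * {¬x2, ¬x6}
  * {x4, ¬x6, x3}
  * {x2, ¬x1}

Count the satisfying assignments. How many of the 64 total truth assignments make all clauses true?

Split on x2, then x1.
  x2=T, x1=T: remaining (x3,x4,x5,x6) ∈ {(F,T,F,F); (F,T,T,F)} — 2.
  x2=T, x1=F: x5 free; 3 ways for (x3,x4,x6) × 2^1 = 6.
  x2=F, x1=T: a clause becomes empty — 0.
  x2=F, x1=F: 9 of the 16 assignments to (x3,x4,x5,x6) work.
Total: 2 + 6 + 0 + 9 = 17.

17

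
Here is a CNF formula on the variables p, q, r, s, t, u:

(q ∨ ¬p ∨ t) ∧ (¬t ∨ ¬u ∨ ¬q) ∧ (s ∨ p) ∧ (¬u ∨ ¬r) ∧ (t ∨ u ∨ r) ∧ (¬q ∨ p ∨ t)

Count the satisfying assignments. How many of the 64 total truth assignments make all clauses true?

Split on t, then p.
  t=1, p=1: s free; 5 ways for (q,r,u) × 2^1 = 10.
  t=1, p=0: 5 of the 16 assignments to (q,r,s,u) work.
  t=0, p=1: remaining (q,r,s,u) ∈ {(1,0,0,1); (1,0,1,1); (1,1,0,0); (1,1,1,0)} — 4.
  t=0, p=0: remaining (q,r,s,u) ∈ {(0,0,1,1); (0,1,1,0)} — 2.
Total: 10 + 5 + 4 + 2 = 21.

21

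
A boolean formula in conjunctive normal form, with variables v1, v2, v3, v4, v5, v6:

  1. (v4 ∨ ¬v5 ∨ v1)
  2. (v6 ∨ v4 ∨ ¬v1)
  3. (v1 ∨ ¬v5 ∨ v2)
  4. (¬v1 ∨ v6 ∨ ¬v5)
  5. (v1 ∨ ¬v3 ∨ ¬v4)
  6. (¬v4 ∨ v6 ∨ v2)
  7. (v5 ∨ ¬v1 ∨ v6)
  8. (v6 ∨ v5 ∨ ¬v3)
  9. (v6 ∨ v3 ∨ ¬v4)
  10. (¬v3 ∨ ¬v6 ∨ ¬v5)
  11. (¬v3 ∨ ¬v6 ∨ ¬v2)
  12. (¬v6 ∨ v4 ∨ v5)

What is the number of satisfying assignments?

Case analysis on v6 and v5:
  v6=1, v5=1: 5 of the 16 assignments to (v1,v2,v3,v4) work.
  v6=1, v5=0: 5 of the 16 assignments to (v1,v2,v3,v4) work.
  v6=0, v5=1: a clause becomes empty — 0.
  v6=0, v5=0: remaining (v1,v2,v3,v4) ∈ {(0,0,0,0); (0,1,0,0)} — 2.
Total: 5 + 5 + 0 + 2 = 12.

12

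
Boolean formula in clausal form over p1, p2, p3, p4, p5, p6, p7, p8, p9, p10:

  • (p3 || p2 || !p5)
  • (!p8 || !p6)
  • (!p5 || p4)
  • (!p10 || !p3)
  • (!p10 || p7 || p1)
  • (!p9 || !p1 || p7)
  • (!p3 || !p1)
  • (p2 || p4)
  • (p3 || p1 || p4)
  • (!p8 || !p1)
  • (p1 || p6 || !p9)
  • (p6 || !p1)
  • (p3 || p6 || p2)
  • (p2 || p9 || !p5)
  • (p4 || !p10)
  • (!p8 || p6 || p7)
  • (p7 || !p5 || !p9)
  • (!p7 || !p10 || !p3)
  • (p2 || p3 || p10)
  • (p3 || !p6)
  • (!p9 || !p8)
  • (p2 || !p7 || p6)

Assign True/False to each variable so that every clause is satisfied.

p1 = F, p2 = T, p3 = F, p4 = T, p5 = T, p6 = F, p7 = F, p8 = F, p9 = F, p10 = F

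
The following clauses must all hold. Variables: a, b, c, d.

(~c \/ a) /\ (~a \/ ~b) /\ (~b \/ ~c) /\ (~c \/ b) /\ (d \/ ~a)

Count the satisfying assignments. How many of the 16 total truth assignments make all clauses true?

The models are:
  a=F b=F c=F d=F
  a=F b=F c=F d=T
  a=F b=T c=F d=F
  a=F b=T c=F d=T
  a=T b=F c=F d=T
That's 5 in total.

5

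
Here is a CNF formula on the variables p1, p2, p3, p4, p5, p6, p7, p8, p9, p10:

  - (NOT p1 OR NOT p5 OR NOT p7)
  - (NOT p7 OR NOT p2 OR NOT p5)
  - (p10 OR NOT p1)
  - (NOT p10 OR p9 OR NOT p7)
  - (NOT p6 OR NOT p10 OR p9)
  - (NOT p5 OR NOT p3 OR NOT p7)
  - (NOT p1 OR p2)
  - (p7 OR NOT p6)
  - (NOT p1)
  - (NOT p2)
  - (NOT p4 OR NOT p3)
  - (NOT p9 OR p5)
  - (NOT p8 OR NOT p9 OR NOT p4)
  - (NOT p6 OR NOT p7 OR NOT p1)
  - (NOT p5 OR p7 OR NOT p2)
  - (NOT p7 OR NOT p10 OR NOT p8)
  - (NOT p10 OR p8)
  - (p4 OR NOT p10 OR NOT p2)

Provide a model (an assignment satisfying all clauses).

p1=False, p2=False, p3=False, p4=True, p5=True, p6=False, p7=False, p8=False, p9=True, p10=False

Unit propagation: (NOT p1) forces p1 = False.
(NOT p2) is a unit clause, so p2 = False.
p3 occurs only negated in the remaining clauses — set p3 = False.
Pure literal: p6 appears only negated; assign p6 = False.
Branch on p4: take p4 = True.
Set p5 = True and propagate.
The remaining clauses are satisfied by p7 = False, p8 = False, p9 = True, p10 = False.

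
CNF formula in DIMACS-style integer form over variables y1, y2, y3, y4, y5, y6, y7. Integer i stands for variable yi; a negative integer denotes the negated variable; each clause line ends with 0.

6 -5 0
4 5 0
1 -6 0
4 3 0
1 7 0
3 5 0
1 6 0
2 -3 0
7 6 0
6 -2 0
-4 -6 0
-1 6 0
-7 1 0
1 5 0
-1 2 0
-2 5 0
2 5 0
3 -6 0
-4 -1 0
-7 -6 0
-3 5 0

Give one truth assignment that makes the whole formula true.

y1=True  y2=True  y3=True  y4=False  y5=True  y6=True  y7=False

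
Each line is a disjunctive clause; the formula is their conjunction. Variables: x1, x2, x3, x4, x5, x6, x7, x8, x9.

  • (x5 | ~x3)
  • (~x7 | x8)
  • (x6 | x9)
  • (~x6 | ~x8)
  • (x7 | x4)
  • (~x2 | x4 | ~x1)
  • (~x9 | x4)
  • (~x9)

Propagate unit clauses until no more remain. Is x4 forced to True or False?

True

(~x9) stands alone — x9 = False.
(x6 | x9): since x9 = False, the clause reduces to (x6). x6 = True.
From (~x8 | ~x6) and x6 = True: x8 = False.
(x8 | ~x7) with x8 = False leaves only ~x7, so x7 = False.
(x4 | x7) with x7 = False leaves only x4, so x4 = True.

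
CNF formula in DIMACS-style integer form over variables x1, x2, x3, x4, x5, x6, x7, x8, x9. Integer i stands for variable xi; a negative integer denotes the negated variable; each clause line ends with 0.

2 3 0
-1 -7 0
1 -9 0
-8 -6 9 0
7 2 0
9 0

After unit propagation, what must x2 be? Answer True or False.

(x9) is a unit clause: x9 = True.
(x1 \/ ~x9) with x9 = True leaves only x1, so x1 = True.
(~x1 \/ ~x7) with x1 = True leaves only ~x7, so x7 = False.
(x7 \/ x2) with x7 = False leaves only x2, so x2 = True.

True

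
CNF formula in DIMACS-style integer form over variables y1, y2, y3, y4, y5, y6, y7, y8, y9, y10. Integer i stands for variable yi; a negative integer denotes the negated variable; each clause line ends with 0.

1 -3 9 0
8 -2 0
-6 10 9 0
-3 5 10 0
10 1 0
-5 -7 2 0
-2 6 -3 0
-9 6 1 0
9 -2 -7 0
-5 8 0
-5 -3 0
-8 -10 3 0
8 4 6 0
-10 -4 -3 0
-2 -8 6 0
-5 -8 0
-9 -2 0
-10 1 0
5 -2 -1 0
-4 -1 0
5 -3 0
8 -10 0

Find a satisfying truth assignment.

Set y1 = True and propagate.
  then y4 is forced to False.
Branch on y2: take y2 = False.
Set y3 = False and propagate.
The remaining clauses are satisfied by y5 = False, y6 = False, y7 = True, y8 = True, y9 = False, y10 = False.

y1 = True, y2 = False, y3 = False, y4 = False, y5 = False, y6 = False, y7 = True, y8 = True, y9 = False, y10 = False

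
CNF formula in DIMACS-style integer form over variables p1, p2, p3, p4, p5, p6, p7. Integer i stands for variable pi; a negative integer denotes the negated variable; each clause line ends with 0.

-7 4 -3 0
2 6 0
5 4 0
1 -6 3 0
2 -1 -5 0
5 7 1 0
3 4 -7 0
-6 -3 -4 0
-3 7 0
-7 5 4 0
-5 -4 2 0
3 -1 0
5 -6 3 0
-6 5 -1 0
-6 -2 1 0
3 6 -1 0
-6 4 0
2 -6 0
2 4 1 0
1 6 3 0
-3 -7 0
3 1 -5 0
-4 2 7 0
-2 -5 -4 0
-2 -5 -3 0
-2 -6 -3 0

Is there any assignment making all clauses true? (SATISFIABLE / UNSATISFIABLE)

p3 = True:
  propagation gives p7=True; an empty clause results — contradiction.
p3 = False:
  propagation gives p1=False, p6=False; an empty clause results — contradiction.
Every branch closes, so no satisfying assignment exists.

UNSATISFIABLE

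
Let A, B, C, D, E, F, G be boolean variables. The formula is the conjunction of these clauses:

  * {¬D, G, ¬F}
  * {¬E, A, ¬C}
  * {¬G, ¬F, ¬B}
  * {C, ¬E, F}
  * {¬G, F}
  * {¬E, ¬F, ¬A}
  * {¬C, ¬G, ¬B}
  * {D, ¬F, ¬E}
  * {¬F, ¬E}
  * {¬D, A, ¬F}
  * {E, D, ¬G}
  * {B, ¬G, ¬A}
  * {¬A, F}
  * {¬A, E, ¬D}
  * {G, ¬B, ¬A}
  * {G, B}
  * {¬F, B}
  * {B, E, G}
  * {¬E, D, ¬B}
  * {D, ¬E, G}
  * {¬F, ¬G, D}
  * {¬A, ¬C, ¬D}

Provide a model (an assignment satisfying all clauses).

A=F, B=T, C=T, D=F, E=F, F=T, G=F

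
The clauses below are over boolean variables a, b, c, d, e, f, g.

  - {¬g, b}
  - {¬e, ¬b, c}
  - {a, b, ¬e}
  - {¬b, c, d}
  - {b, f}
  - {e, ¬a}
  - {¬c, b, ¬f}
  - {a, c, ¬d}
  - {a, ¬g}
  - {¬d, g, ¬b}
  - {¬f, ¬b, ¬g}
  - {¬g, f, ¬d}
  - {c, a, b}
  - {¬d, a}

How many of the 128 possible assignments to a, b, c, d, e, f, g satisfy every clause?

Split on b, then a.
  b=1, a=1: remaining (c,d,e,f,g) ∈ {(1,0,1,0,0); (1,0,1,0,1); (1,0,1,1,0)} — 3.
  b=1, a=0: remaining (c,d,e,f,g) ∈ {(1,0,0,0,0); (1,0,0,1,0); (1,0,1,0,0); (1,0,1,1,0)} — 4.
  b=0, a=1: remaining (c,d,e,f,g) ∈ {(0,0,1,1,0); (0,1,1,1,0)} — 2.
  b=0, a=0: a clause becomes empty — 0.
Total: 3 + 4 + 2 + 0 = 9.

9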